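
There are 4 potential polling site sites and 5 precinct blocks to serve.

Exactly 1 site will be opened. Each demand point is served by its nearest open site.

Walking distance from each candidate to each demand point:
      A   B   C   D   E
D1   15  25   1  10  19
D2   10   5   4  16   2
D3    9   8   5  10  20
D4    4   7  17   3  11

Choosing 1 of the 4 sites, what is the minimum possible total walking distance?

37

Open {D2}.
  A→D2 10, B→D2 5, C→D2 4, D→D2 16, E→D2 2  ⇒ total 37.
Compare {D4}: total 42.
Compare {D3}: total 52.
No size-1 selection does better; minimum is 37.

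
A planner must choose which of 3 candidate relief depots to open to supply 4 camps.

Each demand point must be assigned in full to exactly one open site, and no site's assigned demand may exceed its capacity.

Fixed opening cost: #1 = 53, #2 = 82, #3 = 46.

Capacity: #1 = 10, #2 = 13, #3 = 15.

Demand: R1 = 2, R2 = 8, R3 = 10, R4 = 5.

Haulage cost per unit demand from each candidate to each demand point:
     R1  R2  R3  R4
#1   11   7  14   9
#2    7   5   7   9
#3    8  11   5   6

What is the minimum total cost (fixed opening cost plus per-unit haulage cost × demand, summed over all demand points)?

Open {#1, #3}; cheapest assignment that respects the capacities:
  #1 (cap 10, load 10): R1, R2 — cost 2×11 + 8×7 = 78
  #3 (cap 15, load 15): R3, R4 — cost 10×5 + 5×6 = 80
  Shipping 158, fixed 99 → total 257.
  Any other capacity-feasible assignment to {#1, #3} ships for at least 158.
Compare {#2, #3}: its best feasible assignment gives total 262.
Compare {#1, #2, #3}: its best feasible assignment gives total 315.
Every other set of open sites that can feasibly serve all demand totals ≥ 262 even under its best assignment. Minimum: 257.

257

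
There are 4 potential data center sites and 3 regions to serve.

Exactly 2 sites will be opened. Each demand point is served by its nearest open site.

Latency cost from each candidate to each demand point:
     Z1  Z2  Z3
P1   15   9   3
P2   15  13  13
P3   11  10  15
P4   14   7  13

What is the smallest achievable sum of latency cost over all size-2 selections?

23

Open {P1, P3}.
  Z1→P3 11, Z2→P1 9, Z3→P1 3  ⇒ total 23.
Compare {P1, P4}: total 24.
Compare {P1, P2}: total 27.
No size-2 selection does better; minimum is 23.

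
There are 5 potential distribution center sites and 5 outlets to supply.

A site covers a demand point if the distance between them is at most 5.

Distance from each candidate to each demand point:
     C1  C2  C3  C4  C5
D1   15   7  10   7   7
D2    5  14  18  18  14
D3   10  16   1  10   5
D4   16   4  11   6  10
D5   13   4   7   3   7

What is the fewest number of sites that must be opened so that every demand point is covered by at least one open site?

3

Coverage sets (demand points within 5 of each site):
  D1: {}
  D2: {C1}
  D3: {C3, C5}
  D4: {C2}
  D5: {C2, C4}
No 2 sites suffice: every size-2 union leaves at least one demand point uncovered.
But {D2, D3, D5} covers everything, so the minimum is 3.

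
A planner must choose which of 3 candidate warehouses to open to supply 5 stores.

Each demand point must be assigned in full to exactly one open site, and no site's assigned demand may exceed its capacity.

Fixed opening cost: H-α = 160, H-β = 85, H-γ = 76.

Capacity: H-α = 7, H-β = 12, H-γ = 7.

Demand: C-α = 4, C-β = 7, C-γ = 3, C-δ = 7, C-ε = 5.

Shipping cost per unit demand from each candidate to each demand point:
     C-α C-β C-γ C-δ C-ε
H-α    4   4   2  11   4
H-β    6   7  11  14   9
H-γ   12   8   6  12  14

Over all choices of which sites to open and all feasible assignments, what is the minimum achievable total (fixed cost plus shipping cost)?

521

Open {H-α, H-β, H-γ}; cheapest assignment that respects the capacities:
  H-α (cap 7, load 7): C-α, C-γ — cost 4×4 + 3×2 = 22
  H-β (cap 12, load 12): C-β, C-ε — cost 7×7 + 5×9 = 94
  H-γ (cap 7, load 7): C-δ — cost 7×12 = 84
  Shipping 200, fixed 321 → total 521.
  Any other capacity-feasible assignment to {H-α, H-β, H-γ} ships for at least 200.
Total demand is 26 and no other set of sites has combined capacity ≥ 26, so {H-α, H-β, H-γ} is the only feasible choice of open sites. Minimum: 521.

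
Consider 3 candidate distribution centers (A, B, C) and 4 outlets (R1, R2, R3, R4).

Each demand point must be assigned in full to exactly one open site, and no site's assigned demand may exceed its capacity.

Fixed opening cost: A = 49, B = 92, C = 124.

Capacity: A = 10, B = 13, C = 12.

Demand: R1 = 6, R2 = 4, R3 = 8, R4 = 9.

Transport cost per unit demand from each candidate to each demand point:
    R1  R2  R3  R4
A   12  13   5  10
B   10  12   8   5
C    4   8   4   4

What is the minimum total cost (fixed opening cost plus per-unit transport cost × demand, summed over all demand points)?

406

Open {A, B, C}; cheapest assignment that respects the capacities:
  A (cap 10, load 8): R3 — cost 8×5 = 40
  B (cap 13, load 9): R4 — cost 9×5 = 45
  C (cap 12, load 10): R1, R2 — cost 6×4 + 4×8 = 56
  Shipping 141, fixed 265 → total 406.
  Any other capacity-feasible assignment to {A, B, C} ships for at least 141.
Total demand is 27 and no other set of sites has combined capacity ≥ 27, so {A, B, C} is the only feasible choice of open sites. Minimum: 406.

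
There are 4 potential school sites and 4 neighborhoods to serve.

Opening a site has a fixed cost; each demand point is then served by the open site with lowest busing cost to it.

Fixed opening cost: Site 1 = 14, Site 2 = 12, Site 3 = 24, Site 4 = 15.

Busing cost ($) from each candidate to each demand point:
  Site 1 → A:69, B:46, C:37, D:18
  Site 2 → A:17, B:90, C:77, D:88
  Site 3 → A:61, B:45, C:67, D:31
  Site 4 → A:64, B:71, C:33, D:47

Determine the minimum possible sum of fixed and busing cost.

144

Open {Site 1, Site 2}: assign each demand point to its cheapest open site.
  A→Site 2 17, B→Site 1 46, C→Site 1 37, D→Site 1 18
  busing cost 118, fixed 26 → total 144.
Compare {Site 1, Site 2, Site 4}: busing cost 114 + fixed 41 = 155.
Compare {Site 1, Site 2, Site 3}: busing cost 117 + fixed 50 = 167.
Compare {Site 2, Site 3, Site 4}: busing cost 126 + fixed 51 = 177.
All other subsets cost ≥ 155. Minimum total cost: 144.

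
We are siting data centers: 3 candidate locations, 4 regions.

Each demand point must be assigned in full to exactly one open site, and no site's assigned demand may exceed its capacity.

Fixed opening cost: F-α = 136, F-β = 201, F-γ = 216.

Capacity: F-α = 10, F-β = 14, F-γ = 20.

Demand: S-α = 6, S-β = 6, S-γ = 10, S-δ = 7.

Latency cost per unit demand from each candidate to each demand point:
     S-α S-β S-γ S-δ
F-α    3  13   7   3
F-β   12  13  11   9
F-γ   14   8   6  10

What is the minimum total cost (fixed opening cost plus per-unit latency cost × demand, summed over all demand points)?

Open {F-α, F-γ}; cheapest assignment that respects the capacities:
  F-α (cap 10, load 10): S-γ — cost 10×7 = 70
  F-γ (cap 20, load 19): S-α, S-β, S-δ — cost 6×14 + 6×8 + 7×10 = 202
  Shipping 272, fixed 352 → total 624.
  Any other capacity-feasible assignment to {F-α, F-γ} ships for at least 272.
Compare {F-β, F-γ}: its best feasible assignment gives total 660.
Compare {F-α, F-β, F-γ}: its best feasible assignment gives total 742.
Every other set of open sites that can feasibly serve all demand totals ≥ 660 even under its best assignment. Minimum: 624.

624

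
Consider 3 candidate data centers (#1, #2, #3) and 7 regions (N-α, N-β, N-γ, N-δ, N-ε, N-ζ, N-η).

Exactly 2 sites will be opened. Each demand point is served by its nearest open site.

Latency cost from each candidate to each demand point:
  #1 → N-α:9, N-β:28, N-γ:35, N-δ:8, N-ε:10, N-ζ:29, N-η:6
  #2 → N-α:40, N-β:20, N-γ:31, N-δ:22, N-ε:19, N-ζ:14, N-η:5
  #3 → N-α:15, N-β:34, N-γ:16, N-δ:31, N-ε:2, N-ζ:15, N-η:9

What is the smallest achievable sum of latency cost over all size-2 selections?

Open {#1, #3}.
  N-α→#1 9, N-β→#1 28, N-γ→#3 16, N-δ→#1 8, N-ε→#3 2, N-ζ→#3 15, N-η→#1 6  ⇒ total 84.
Compare {#2, #3}: total 94.
Compare {#1, #2}: total 97.

84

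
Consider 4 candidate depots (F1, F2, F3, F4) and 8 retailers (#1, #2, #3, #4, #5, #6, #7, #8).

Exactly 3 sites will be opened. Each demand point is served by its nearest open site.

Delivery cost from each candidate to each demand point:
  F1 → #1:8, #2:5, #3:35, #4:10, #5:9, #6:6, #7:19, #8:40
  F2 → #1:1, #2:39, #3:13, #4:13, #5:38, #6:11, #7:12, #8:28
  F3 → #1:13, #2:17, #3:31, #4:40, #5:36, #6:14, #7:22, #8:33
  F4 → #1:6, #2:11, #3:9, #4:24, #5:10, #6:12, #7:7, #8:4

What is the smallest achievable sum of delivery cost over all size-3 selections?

Open {F1, F2, F4}.
  #1→F2 1, #2→F1 5, #3→F4 9, #4→F1 10, #5→F1 9, #6→F1 6, #7→F4 7, #8→F4 4  ⇒ total 51.
Compare {F1, F3, F4}: total 56.
Compare {F2, F3, F4}: total 66.
No size-3 selection does better; minimum is 51.

51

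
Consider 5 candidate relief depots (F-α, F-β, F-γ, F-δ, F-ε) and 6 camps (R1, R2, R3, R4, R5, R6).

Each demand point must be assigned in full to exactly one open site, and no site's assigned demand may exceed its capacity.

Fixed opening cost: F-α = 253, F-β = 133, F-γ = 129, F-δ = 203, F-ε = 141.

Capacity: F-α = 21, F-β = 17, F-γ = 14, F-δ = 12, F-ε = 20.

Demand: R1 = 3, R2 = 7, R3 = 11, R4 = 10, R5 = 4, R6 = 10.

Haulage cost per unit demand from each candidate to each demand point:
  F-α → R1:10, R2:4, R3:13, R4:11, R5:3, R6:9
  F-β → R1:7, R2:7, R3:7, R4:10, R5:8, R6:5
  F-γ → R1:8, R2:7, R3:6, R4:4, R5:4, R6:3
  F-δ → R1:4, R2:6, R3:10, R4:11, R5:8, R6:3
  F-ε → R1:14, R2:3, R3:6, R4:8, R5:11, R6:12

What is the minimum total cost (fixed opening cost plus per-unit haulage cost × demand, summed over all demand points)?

617

Open {F-β, F-γ, F-ε}; cheapest assignment that respects the capacities:
  F-β (cap 17, load 13): R1, R6 — cost 3×7 + 10×5 = 71
  F-γ (cap 14, load 14): R4, R5 — cost 10×4 + 4×4 = 56
  F-ε (cap 20, load 18): R2, R3 — cost 7×3 + 11×6 = 87
  Shipping 214, fixed 403 → total 617.
  Any other capacity-feasible assignment to {F-β, F-γ, F-ε} ships for at least 214.
Compare {F-β, F-δ, F-ε}: its best feasible assignment gives total 747.
Compare {F-γ, F-δ, F-ε}: its best feasible assignment gives total 772.
Every other set of open sites that can feasibly serve all demand totals ≥ 747 even under its best assignment. Minimum: 617.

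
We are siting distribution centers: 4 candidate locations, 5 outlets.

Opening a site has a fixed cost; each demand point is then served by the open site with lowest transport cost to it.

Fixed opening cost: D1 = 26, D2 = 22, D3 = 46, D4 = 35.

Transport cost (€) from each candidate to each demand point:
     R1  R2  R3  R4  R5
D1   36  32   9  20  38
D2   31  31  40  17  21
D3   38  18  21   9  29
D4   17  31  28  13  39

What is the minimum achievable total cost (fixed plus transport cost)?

Open {D1, D2}: assign each demand point to its cheapest open site.
  R1→D2 31, R2→D2 31, R3→D1 9, R4→D2 17, R5→D2 21
  transport cost 109, fixed 48 → total 157.
Compare {D1}: transport cost 135 + fixed 26 = 161.
Compare {D3}: transport cost 115 + fixed 46 = 161.
Compare {D2}: transport cost 140 + fixed 22 = 162.
All other subsets cost ≥ 161. Minimum total cost: 157.

157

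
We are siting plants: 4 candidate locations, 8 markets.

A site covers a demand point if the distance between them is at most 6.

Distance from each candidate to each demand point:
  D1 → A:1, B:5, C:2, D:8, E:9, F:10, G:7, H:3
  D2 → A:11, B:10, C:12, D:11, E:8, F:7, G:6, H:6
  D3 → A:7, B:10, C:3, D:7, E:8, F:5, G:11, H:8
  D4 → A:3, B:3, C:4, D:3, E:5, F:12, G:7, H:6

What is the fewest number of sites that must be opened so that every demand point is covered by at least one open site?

Coverage sets (demand points within 6 of each site):
  D1: {A, B, C, H}
  D2: {G, H}
  D3: {C, F}
  D4: {A, B, C, D, E, H}
No 2 sites suffice: every size-2 union leaves at least one demand point uncovered.
But {D2, D3, D4} covers everything, so the minimum is 3.

3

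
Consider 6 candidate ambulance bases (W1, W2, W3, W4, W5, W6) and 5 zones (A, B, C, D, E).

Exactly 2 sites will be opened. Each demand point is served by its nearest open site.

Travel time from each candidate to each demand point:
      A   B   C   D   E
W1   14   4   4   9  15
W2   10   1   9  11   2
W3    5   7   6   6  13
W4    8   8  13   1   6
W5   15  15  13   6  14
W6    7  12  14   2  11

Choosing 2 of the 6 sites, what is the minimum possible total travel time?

Open {W2, W3}.
  A→W3 5, B→W2 1, C→W3 6, D→W3 6, E→W2 2  ⇒ total 20.
Compare {W2, W4}: total 21.
Compare {W2, W6}: total 21.
No size-2 selection does better; minimum is 20.

20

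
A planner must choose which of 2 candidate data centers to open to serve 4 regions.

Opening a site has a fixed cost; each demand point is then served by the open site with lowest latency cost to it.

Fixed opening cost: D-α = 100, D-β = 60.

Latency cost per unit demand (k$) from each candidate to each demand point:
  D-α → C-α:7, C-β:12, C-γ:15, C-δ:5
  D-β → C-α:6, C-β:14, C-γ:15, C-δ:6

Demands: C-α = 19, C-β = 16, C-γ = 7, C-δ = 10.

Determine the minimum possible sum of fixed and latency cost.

Open {D-β}: assign each demand point to its cheapest open site.
  C-α→D-β 19×6=114, C-β→D-β 16×14=224, C-γ→D-β 7×15=105, C-δ→D-β 10×6=60
  latency cost 503, fixed 60 → total 563.
Compare {D-α}: latency cost 480 + fixed 100 = 580.
Compare {D-α, D-β}: latency cost 461 + fixed 160 = 621.

563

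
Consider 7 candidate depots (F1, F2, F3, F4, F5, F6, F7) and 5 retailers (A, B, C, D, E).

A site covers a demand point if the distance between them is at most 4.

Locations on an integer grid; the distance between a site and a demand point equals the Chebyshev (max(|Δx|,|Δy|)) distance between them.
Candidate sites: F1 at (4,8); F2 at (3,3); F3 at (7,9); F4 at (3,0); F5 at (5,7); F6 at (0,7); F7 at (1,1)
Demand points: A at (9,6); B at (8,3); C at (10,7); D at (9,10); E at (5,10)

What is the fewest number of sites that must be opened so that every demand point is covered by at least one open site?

2

Coverage sets (demand points within 4 of each site):
  F1: {E}
  F2: {}
  F3: {A, C, D, E}
  F4: {}
  F5: {A, B, D, E}
  F6: {}
  F7: {}
No single site covers all 5 demand points.
But {F3, F5} covers everything, so the minimum is 2.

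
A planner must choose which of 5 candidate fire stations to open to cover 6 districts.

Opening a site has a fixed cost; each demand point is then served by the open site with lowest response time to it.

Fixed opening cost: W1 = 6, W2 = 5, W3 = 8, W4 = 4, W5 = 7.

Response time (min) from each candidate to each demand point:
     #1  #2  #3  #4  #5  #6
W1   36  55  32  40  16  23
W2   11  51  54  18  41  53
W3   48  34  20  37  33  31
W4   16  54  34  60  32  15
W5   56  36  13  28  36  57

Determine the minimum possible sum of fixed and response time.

131

Open {W1, W2, W4, W5}: assign each demand point to its cheapest open site.
  #1→W2 11, #2→W5 36, #3→W5 13, #4→W2 18, #5→W1 16, #6→W4 15
  response time 109, fixed 22 → total 131.
Compare {W1, W2, W5}: response time 117 + fixed 18 = 135.
Compare {W1, W2, W3, W4}: response time 114 + fixed 23 = 137.
Compare {W1, W2, W3, W4, W5}: response time 107 + fixed 30 = 137.
All other subsets cost ≥ 135. Minimum total cost: 131.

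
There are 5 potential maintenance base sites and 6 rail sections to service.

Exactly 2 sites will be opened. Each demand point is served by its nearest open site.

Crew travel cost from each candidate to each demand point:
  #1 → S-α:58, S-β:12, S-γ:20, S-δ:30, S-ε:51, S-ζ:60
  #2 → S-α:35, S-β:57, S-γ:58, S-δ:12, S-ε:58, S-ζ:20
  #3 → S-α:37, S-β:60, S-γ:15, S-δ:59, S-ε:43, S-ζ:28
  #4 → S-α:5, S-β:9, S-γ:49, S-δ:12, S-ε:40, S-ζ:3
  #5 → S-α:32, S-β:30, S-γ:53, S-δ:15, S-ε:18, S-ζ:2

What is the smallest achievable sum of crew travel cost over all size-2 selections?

84

Open {#3, #4}.
  S-α→#4 5, S-β→#4 9, S-γ→#3 15, S-δ→#4 12, S-ε→#4 40, S-ζ→#4 3  ⇒ total 84.
Compare {#1, #4}: total 89.
Compare {#4, #5}: total 95.
No size-2 selection does better; minimum is 84.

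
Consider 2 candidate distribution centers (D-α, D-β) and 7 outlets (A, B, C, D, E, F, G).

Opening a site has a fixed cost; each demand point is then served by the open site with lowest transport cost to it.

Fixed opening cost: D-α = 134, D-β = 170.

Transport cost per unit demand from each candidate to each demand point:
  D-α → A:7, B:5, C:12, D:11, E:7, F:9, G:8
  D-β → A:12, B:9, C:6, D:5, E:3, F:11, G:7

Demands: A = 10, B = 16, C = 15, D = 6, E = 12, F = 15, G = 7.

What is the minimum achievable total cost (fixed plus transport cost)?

Open {D-α, D-β}: assign each demand point to its cheapest open site.
  A→D-α 10×7=70, B→D-α 16×5=80, C→D-β 15×6=90, D→D-β 6×5=30, E→D-β 12×3=36, F→D-α 15×9=135, G→D-β 7×7=49
  transport cost 490, fixed 304 → total 794.
Compare {D-β}: transport cost 634 + fixed 170 = 804.
Compare {D-α}: transport cost 671 + fixed 134 = 805.

794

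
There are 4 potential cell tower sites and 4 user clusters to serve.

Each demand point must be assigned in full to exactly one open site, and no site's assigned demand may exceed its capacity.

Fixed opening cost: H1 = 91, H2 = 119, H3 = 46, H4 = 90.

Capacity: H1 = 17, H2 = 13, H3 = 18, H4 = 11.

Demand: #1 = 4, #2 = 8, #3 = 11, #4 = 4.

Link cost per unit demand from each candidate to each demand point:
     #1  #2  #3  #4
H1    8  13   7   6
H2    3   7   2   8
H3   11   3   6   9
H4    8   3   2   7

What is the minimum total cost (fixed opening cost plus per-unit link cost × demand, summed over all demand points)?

Open {H3, H4}; cheapest assignment that respects the capacities:
  H3 (cap 18, load 16): #1, #2, #4 — cost 4×11 + 8×3 + 4×9 = 104
  H4 (cap 11, load 11): #3 — cost 11×2 = 22
  Shipping 126, fixed 136 → total 262.
  Any other capacity-feasible assignment to {H3, H4} ships for at least 126.
Compare {H2, H3}: its best feasible assignment gives total 291.
Compare {H1, H3}: its best feasible assignment gives total 306.
Every other set of open sites that can feasibly serve all demand totals ≥ 291 even under its best assignment. Minimum: 262.

262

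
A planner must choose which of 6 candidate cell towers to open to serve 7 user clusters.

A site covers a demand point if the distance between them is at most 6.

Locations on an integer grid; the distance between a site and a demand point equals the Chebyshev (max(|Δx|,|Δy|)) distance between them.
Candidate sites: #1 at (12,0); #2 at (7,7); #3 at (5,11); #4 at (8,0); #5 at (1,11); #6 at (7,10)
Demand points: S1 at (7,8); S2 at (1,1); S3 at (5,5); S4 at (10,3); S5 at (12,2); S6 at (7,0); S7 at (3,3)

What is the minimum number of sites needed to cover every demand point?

Coverage sets (demand points within 6 of each site):
  #1: {S4, S5, S6}
  #2: {S1, S2, S3, S4, S5, S7}
  #3: {S1, S3}
  #4: {S3, S4, S5, S6, S7}
  #5: {S1, S3}
  #6: {S1, S3}
No single site covers all 7 demand points.
But {#1, #2} covers everything, so the minimum is 2.

2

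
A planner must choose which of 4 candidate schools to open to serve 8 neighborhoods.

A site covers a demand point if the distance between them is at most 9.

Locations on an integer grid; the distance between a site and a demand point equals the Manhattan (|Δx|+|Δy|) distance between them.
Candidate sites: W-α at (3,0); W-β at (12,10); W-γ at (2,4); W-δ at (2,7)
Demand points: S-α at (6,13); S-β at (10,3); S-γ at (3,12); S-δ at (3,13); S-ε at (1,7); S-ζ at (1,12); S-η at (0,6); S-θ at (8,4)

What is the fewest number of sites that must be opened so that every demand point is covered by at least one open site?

Coverage sets (demand points within 9 of each site):
  W-α: {S-ε, S-η, S-θ}
  W-β: {S-α, S-β}
  W-γ: {S-β, S-γ, S-ε, S-ζ, S-η, S-θ}
  W-δ: {S-γ, S-δ, S-ε, S-ζ, S-η, S-θ}
No single site covers all 8 demand points.
But {W-β, W-δ} covers everything, so the minimum is 2.

2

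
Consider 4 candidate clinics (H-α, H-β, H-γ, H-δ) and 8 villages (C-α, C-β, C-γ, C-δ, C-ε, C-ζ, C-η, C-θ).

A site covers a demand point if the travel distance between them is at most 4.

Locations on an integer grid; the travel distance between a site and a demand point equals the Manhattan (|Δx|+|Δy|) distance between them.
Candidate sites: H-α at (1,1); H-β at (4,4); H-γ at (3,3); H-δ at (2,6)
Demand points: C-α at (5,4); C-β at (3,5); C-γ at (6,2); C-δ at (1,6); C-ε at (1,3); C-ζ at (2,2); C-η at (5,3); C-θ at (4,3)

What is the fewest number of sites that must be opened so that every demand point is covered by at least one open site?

Coverage sets (demand points within 4 of each site):
  H-α: {C-ε, C-ζ}
  H-β: {C-α, C-β, C-γ, C-ε, C-ζ, C-η, C-θ}
  H-γ: {C-α, C-β, C-γ, C-ε, C-ζ, C-η, C-θ}
  H-δ: {C-β, C-δ, C-ε, C-ζ}
No single site covers all 8 demand points.
But {H-β, H-δ} covers everything, so the minimum is 2.

2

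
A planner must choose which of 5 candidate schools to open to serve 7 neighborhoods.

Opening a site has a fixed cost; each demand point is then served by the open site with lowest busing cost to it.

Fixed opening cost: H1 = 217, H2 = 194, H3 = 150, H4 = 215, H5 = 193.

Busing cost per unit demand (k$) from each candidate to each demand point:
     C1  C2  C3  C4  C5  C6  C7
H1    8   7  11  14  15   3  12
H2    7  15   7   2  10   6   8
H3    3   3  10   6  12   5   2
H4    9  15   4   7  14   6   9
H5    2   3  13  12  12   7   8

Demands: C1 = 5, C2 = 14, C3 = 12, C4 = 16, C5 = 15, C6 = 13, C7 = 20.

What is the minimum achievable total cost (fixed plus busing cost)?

708

Open {H3}: assign each demand point to its cheapest open site.
  C1→H3 5×3=15, C2→H3 14×3=42, C3→H3 12×10=120, C4→H3 16×6=96, C5→H3 15×12=180, C6→H3 13×5=65, C7→H3 20×2=40
  busing cost 558, fixed 150 → total 708.
Compare {H2, H3}: busing cost 428 + fixed 344 = 772.
Compare {H3, H4}: busing cost 486 + fixed 365 = 851.
Compare {H3, H5}: busing cost 553 + fixed 343 = 896.
All other subsets cost ≥ 772. Minimum total cost: 708.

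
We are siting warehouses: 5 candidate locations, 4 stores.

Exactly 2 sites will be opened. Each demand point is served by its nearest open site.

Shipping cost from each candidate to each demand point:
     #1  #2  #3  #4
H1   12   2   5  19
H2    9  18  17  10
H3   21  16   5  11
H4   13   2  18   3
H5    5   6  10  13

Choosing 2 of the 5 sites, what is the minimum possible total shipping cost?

20

Open {H4, H5}.
  #1→H5 5, #2→H4 2, #3→H5 10, #4→H4 3  ⇒ total 20.
Compare {H1, H4}: total 22.
Compare {H3, H4}: total 23.
No size-2 selection does better; minimum is 20.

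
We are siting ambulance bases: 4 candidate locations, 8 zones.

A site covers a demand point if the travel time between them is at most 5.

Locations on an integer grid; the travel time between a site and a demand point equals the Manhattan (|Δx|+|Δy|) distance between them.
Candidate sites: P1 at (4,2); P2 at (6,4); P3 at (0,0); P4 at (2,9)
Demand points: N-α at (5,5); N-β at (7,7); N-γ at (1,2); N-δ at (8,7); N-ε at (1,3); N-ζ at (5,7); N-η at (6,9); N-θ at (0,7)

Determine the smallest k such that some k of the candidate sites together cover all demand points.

Coverage sets (demand points within 5 of each site):
  P1: {N-α, N-γ, N-ε}
  P2: {N-α, N-β, N-δ, N-ζ, N-η}
  P3: {N-γ, N-ε}
  P4: {N-ζ, N-η, N-θ}
No 2 sites suffice: every size-2 union leaves at least one demand point uncovered.
But {P1, P2, P4} covers everything, so the minimum is 3.

3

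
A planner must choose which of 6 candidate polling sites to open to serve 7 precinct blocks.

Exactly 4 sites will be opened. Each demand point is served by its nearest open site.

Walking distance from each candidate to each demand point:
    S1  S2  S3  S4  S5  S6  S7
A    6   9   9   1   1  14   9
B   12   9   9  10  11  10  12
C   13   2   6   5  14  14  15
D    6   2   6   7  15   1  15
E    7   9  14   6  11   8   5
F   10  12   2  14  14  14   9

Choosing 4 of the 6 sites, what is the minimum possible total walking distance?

Open {A, D, E, F}.
  S1→A 6, S2→D 2, S3→F 2, S4→A 1, S5→A 1, S6→D 1, S7→E 5  ⇒ total 18.
Compare {A, B, D, E}: total 22.
Compare {A, B, D, F}: total 22.
No size-4 selection does better; minimum is 18.

18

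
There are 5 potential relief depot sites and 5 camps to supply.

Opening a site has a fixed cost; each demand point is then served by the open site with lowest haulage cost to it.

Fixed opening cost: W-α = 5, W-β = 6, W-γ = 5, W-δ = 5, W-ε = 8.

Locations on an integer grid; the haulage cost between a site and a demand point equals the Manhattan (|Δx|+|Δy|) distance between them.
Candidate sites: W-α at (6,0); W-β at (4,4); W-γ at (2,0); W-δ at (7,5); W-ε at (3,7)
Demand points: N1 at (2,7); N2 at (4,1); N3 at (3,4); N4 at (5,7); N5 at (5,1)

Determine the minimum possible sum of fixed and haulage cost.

23

Open {W-β}: assign each demand point to its cheapest open site.
  N1→W-β 5, N2→W-β 3, N3→W-β 1, N4→W-β 4, N5→W-β 4
  haulage cost 17, fixed 6 → total 23.
Compare {W-α, W-ε}: haulage cost 11 + fixed 13 = 24.
Compare {W-β, W-ε}: haulage cost 11 + fixed 14 = 25.
Compare {W-α, W-β}: haulage cost 15 + fixed 11 = 26.
All other subsets cost ≥ 24. Minimum total cost: 23.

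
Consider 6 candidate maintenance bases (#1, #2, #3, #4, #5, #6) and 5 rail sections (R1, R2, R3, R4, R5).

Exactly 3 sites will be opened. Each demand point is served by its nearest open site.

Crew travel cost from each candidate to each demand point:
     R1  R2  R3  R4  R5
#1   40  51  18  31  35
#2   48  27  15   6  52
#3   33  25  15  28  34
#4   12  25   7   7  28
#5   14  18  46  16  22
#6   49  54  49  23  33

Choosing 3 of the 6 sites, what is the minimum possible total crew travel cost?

65

Open {#2, #4, #5}.
  R1→#4 12, R2→#5 18, R3→#4 7, R4→#2 6, R5→#5 22  ⇒ total 65.
Compare {#1, #4, #5}: total 66.
Compare {#3, #4, #5}: total 66.
No size-3 selection does better; minimum is 65.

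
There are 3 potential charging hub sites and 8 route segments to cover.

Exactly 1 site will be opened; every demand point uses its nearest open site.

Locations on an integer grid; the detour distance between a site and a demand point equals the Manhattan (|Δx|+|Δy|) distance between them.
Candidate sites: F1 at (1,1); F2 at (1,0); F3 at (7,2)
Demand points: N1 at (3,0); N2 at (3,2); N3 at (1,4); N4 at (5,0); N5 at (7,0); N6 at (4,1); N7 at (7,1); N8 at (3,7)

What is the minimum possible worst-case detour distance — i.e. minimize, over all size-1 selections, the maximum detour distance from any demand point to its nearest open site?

8

Open {F1}.
  Farthest demand point is N8 at detour distance 8 (to F1); all others are ≤ 8.
With {F2} the worst case is 9.
With {F3} the worst case is 9.
No size-1 selection achieves below 8.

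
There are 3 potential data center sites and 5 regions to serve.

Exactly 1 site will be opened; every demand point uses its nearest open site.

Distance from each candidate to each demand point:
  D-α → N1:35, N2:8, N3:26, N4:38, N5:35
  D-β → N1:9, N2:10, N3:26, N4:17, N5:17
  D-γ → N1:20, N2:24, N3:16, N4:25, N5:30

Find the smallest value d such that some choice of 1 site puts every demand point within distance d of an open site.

Open {D-β}.
  Farthest demand point is N3 at distance 26 (to D-β); all others are ≤ 26.
With {D-γ} the worst case is 30.
With {D-α} the worst case is 38.
No size-1 selection achieves below 26.

26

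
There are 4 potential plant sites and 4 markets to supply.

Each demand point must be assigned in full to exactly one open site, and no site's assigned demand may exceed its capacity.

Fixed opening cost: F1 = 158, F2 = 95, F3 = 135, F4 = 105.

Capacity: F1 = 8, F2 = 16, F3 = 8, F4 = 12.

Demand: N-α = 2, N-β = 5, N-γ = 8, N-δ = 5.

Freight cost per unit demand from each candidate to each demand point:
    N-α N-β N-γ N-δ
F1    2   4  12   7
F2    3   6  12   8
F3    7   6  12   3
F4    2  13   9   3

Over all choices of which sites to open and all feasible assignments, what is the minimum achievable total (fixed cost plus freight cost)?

Open {F2, F4}; cheapest assignment that respects the capacities:
  F2 (cap 16, load 13): N-β, N-γ — cost 5×6 + 8×12 = 126
  F4 (cap 12, load 7): N-α, N-δ — cost 2×2 + 5×3 = 19
  Shipping 145, fixed 200 → total 345.
  Any other capacity-feasible assignment to {F2, F4} ships for at least 145.
Compare {F2, F3}: its best feasible assignment gives total 377.
Compare {F1, F2}: its best feasible assignment gives total 413.
Every other set of open sites that can feasibly serve all demand totals ≥ 377 even under its best assignment. Minimum: 345.

345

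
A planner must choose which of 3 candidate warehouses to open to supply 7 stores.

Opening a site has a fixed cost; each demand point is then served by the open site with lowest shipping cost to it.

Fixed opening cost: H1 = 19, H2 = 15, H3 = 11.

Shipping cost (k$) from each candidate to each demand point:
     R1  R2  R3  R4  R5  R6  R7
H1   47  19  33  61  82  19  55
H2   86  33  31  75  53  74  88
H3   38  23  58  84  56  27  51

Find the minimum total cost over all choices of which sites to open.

Open {H1, H3}: assign each demand point to its cheapest open site.
  R1→H3 38, R2→H1 19, R3→H1 33, R4→H1 61, R5→H3 56, R6→H1 19, R7→H3 51
  shipping cost 277, fixed 30 → total 307.
Compare {H1, H2, H3}: shipping cost 272 + fixed 45 = 317.
Compare {H1, H2}: shipping cost 285 + fixed 34 = 319.
Compare {H2, H3}: shipping cost 298 + fixed 26 = 324.
All other subsets cost ≥ 317. Minimum total cost: 307.

307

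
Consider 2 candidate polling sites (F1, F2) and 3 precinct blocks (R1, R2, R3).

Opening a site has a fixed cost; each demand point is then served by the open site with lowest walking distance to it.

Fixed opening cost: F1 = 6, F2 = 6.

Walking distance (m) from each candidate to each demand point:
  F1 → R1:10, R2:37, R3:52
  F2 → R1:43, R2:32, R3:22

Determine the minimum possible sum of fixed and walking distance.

76

Open {F1, F2}: assign each demand point to its cheapest open site.
  R1→F1 10, R2→F2 32, R3→F2 22
  walking distance 64, fixed 12 → total 76.
Compare {F2}: walking distance 97 + fixed 6 = 103.
Compare {F1}: walking distance 99 + fixed 6 = 105.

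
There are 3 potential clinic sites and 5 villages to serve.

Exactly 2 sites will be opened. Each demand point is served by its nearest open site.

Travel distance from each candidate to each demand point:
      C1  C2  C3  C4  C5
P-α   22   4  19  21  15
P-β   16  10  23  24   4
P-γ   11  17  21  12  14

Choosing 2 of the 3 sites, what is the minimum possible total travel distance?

58

Open {P-β, P-γ}.
  C1→P-γ 11, C2→P-β 10, C3→P-γ 21, C4→P-γ 12, C5→P-β 4  ⇒ total 58.
Compare {P-α, P-γ}: total 60.
Compare {P-α, P-β}: total 64.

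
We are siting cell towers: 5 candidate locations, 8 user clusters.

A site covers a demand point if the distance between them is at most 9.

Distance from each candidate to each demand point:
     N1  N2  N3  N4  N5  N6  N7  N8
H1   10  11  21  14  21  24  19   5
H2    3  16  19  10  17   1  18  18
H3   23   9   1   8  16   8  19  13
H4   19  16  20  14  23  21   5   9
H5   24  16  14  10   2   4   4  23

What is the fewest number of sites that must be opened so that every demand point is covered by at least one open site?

4

Coverage sets (demand points within 9 of each site):
  H1: {N8}
  H2: {N1, N6}
  H3: {N2, N3, N4, N6}
  H4: {N7, N8}
  H5: {N5, N6, N7}
No 3 sites suffice: every size-3 union leaves at least one demand point uncovered.
But {H1, H2, H3, H5} covers everything, so the minimum is 4.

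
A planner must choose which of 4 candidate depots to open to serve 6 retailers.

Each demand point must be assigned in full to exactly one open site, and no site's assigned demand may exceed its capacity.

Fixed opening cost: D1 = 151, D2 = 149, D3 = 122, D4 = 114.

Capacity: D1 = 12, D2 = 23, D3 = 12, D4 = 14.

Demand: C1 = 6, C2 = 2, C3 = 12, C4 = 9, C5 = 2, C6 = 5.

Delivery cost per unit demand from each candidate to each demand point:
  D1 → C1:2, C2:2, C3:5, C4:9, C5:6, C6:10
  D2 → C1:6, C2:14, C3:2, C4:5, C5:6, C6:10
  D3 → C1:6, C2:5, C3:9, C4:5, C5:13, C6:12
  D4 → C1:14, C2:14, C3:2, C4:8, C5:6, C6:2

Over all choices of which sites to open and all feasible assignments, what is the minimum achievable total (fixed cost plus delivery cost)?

445

Open {D2, D4}; cheapest assignment that respects the capacities:
  D2 (cap 23, load 22): C1, C2, C3, C5 — cost 6×6 + 2×14 + 12×2 + 2×6 = 100
  D4 (cap 14, load 14): C4, C6 — cost 9×8 + 5×2 = 82
  Shipping 182, fixed 263 → total 445.
  Any other capacity-feasible assignment to {D2, D4} ships for at least 182.
Compare {D1, D2, D4}: its best feasible assignment gives total 521.
Compare {D2, D3, D4}: its best feasible assignment gives total 522.
Every other set of open sites that can feasibly serve all demand totals ≥ 521 even under its best assignment. Minimum: 445.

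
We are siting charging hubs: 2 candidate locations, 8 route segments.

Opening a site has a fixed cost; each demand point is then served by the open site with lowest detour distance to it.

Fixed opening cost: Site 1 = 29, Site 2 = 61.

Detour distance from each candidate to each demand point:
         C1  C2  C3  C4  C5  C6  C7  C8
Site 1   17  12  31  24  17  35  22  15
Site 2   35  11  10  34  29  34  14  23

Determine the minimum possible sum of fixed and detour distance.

Open {Site 1}: assign each demand point to its cheapest open site.
  C1→Site 1 17, C2→Site 1 12, C3→Site 1 31, C4→Site 1 24, C5→Site 1 17, C6→Site 1 35, C7→Site 1 22, C8→Site 1 15
  detour distance 173, fixed 29 → total 202.
Compare {Site 1, Site 2}: detour distance 142 + fixed 90 = 232.
Compare {Site 2}: detour distance 190 + fixed 61 = 251.

202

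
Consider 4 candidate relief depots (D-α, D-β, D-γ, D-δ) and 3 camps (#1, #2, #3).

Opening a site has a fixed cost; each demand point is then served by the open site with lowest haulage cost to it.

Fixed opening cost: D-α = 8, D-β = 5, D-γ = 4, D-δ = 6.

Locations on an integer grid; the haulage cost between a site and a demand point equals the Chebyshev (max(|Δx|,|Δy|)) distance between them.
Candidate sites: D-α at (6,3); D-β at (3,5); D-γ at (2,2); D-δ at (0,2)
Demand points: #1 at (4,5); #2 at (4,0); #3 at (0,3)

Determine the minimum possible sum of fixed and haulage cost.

11

Open {D-γ}: assign each demand point to its cheapest open site.
  #1→D-γ 3, #2→D-γ 2, #3→D-γ 2
  haulage cost 7, fixed 4 → total 11.
Compare {D-β}: haulage cost 9 + fixed 5 = 14.
Compare {D-β, D-γ}: haulage cost 5 + fixed 9 = 14.
Compare {D-δ}: haulage cost 9 + fixed 6 = 15.
All other subsets cost ≥ 14. Minimum total cost: 11.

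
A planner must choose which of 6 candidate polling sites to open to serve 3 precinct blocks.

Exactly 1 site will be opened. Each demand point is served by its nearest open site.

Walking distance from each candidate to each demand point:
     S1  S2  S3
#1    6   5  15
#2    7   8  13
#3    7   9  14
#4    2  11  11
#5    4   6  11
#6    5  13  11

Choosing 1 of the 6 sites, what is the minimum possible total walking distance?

21

Open {#5}.
  S1→#5 4, S2→#5 6, S3→#5 11  ⇒ total 21.
Compare {#4}: total 24.
Compare {#1}: total 26.
No size-1 selection does better; minimum is 21.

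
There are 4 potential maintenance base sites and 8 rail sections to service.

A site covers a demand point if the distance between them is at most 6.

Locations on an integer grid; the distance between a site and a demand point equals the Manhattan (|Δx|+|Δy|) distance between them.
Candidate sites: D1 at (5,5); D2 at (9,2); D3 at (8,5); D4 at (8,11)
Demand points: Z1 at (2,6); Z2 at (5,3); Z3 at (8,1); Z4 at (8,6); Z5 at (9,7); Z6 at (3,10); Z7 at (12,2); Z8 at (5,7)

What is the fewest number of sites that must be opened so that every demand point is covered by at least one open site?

Coverage sets (demand points within 6 of each site):
  D1: {Z1, Z2, Z4, Z5, Z8}
  D2: {Z2, Z3, Z4, Z5, Z7}
  D3: {Z2, Z3, Z4, Z5, Z8}
  D4: {Z4, Z5, Z6}
No 2 sites suffice: every size-2 union leaves at least one demand point uncovered.
But {D1, D2, D4} covers everything, so the minimum is 3.

3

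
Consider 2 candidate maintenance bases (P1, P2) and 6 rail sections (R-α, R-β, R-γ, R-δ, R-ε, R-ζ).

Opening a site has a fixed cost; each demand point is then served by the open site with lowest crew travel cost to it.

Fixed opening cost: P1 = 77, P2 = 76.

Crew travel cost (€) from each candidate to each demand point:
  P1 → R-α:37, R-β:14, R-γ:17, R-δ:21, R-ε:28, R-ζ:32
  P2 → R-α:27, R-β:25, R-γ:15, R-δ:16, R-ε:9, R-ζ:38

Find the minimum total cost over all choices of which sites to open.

206

Open {P2}: assign each demand point to its cheapest open site.
  R-α→P2 27, R-β→P2 25, R-γ→P2 15, R-δ→P2 16, R-ε→P2 9, R-ζ→P2 38
  crew travel cost 130, fixed 76 → total 206.
Compare {P1}: crew travel cost 149 + fixed 77 = 226.
Compare {P1, P2}: crew travel cost 113 + fixed 153 = 266.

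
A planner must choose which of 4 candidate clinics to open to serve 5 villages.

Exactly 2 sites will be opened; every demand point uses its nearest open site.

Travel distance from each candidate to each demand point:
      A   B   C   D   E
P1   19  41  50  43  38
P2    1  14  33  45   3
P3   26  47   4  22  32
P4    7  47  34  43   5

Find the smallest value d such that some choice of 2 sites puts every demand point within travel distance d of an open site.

Open {P2, P3}.
  Farthest demand point is D at travel distance 22 (to P3); all others are ≤ 22.
With {P1, P3} the worst case is 41.
With {P1, P2} the worst case is 43.
No size-2 selection achieves below 22.

22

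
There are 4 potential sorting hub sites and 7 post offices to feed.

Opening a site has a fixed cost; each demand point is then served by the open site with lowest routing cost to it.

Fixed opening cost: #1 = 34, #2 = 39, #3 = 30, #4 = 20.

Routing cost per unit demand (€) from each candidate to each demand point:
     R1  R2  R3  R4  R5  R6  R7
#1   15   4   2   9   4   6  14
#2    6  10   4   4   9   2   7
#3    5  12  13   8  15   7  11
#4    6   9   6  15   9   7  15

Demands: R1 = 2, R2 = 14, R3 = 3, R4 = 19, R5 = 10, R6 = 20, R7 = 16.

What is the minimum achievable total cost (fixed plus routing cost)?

Open {#1, #2}: assign each demand point to its cheapest open site.
  R1→#2 2×6=12, R2→#1 14×4=56, R3→#1 3×2=6, R4→#2 19×4=76, R5→#1 10×4=40, R6→#2 20×2=40, R7→#2 16×7=112
  routing cost 342, fixed 73 → total 415.
Compare {#1, #2, #4}: routing cost 342 + fixed 93 = 435.
Compare {#1, #2, #3}: routing cost 340 + fixed 103 = 443.
Compare {#1, #2, #3, #4}: routing cost 340 + fixed 123 = 463.
All other subsets cost ≥ 435. Minimum total cost: 415.

415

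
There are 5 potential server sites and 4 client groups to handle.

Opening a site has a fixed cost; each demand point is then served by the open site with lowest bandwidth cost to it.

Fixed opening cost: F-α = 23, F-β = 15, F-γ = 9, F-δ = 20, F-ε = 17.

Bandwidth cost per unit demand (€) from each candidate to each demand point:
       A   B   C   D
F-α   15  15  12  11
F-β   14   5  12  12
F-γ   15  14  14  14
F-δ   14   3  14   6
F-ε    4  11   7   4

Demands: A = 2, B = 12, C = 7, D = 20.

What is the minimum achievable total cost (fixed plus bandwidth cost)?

210

Open {F-δ, F-ε}: assign each demand point to its cheapest open site.
  A→F-ε 2×4=8, B→F-δ 12×3=36, C→F-ε 7×7=49, D→F-ε 20×4=80
  bandwidth cost 173, fixed 37 → total 210.
Compare {F-γ, F-δ, F-ε}: bandwidth cost 173 + fixed 46 = 219.
Compare {F-β, F-δ, F-ε}: bandwidth cost 173 + fixed 52 = 225.
Compare {F-β, F-ε}: bandwidth cost 197 + fixed 32 = 229.
All other subsets cost ≥ 219. Minimum total cost: 210.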